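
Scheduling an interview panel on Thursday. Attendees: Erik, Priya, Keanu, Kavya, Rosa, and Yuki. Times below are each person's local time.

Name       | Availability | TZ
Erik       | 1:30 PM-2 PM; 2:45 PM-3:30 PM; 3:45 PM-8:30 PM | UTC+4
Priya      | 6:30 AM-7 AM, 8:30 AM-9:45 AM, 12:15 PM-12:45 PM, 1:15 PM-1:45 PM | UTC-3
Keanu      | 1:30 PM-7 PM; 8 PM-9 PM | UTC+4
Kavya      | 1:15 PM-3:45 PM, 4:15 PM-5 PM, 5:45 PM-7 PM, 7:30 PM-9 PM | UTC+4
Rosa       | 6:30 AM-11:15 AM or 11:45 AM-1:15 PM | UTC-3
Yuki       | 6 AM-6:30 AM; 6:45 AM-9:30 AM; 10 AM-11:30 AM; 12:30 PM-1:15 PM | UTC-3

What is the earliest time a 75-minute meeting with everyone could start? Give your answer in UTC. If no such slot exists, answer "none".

Erik in UTC: 09:30-10:00, 10:45-11:30, 11:45-16:30 (subtract 4h to convert from UTC+4).
Priya in UTC: 09:30-10:00, 11:30-12:45, 15:15-15:45, 16:15-16:45 (add 3h to convert from UTC-3).
Keanu in UTC: 09:30-15:00, 16:00-17:00 (subtract 4h to convert from UTC+4).
Kavya in UTC: 09:15-11:45, 12:15-13:00, 13:45-15:00, 15:30-17:00 (subtract 4h to convert from UTC+4).
Rosa in UTC: 09:30-14:15, 14:45-16:15 (add 3h to convert from UTC-3).
Yuki in UTC: 09:00-09:30, 09:45-12:30, 13:00-14:30, 15:30-16:15 (add 3h to convert from UTC-3).
Erik ∩ Priya: 09:30-10:00, 11:45-12:45, 15:15-15:45, 16:15-16:30.
Erik ∩ Priya ∩ Keanu: 09:30-10:00, 11:45-12:45, 16:15-16:30.
Erik ∩ Priya ∩ Keanu ∩ Kavya: 09:30-10:00, 12:15-12:45, 16:15-16:30.
Erik ∩ Priya ∩ Keanu ∩ Kavya ∩ Rosa: 09:30-10:00, 12:15-12:45.
Erik ∩ Priya ∩ Keanu ∩ Kavya ∩ Rosa ∩ Yuki: 09:45-10:00, 12:15-12:30.
Those are the intersection windows.
No common window is at least 75 minutes long.

none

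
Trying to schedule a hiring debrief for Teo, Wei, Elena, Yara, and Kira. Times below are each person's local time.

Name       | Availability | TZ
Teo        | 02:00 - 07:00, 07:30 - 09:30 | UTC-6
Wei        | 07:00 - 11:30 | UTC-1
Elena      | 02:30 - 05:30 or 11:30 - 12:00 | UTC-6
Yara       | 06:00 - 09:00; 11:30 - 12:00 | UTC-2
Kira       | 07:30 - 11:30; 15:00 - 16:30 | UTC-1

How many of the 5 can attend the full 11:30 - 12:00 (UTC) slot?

Teo in UTC: 08:00-13:00, 13:30-15:30 (add 6h to convert from UTC-6).
Wei in UTC: 08:00-12:30 (add 1h to convert from UTC-1).
Elena in UTC: 08:30-11:30, 17:30-18:00 (add 6h to convert from UTC-6).
Yara in UTC: 08:00-11:00, 13:30-14:00 (add 2h to convert from UTC-2).
Kira in UTC: 08:30-12:30, 16:00-17:30 (add 1h to convert from UTC-1).
Teo, Wei, and Kira can make the full 11:30-12:00 slot — that's 3.

3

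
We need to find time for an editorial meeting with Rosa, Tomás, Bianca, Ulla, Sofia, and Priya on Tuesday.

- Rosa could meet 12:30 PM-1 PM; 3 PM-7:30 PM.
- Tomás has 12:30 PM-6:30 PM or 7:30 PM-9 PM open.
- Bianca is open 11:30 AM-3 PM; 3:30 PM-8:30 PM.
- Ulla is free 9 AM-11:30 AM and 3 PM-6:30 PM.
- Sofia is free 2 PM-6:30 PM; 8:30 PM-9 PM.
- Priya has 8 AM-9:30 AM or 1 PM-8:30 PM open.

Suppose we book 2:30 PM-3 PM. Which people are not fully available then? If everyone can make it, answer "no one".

Rosa, Ulla

Rosa: not fully free for 14:30-15:00. Tomás: free for 14:30-15:00. Bianca: free for 14:30-15:00. Ulla: not fully free for 14:30-15:00. Sofia: free for 14:30-15:00. Priya: free for 14:30-15:00.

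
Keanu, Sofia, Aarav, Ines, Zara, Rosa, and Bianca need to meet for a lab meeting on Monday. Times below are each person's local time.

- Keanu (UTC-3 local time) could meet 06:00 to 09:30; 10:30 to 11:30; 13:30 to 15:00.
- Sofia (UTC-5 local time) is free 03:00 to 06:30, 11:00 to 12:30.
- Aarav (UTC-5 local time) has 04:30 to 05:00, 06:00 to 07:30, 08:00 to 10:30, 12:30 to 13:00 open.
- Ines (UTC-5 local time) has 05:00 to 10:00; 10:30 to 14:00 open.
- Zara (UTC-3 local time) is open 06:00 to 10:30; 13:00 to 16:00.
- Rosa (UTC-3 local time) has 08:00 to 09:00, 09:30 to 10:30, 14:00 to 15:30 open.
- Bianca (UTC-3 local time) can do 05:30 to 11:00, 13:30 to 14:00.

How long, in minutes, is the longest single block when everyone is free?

Keanu in UTC: 09:00-12:30, 13:30-14:30, 16:30-18:00 (add 3h to convert from UTC-3).
Sofia in UTC: 08:00-11:30, 16:00-17:30 (add 5h to convert from UTC-5).
Aarav in UTC: 09:30-10:00, 11:00-12:30, 13:00-15:30, 17:30-18:00 (add 5h to convert from UTC-5).
Ines in UTC: 10:00-15:00, 15:30-19:00 (add 5h to convert from UTC-5).
Zara in UTC: 09:00-13:30, 16:00-19:00 (add 3h to convert from UTC-3).
Rosa in UTC: 11:00-12:00, 12:30-13:30, 17:00-18:30 (add 3h to convert from UTC-3).
Bianca in UTC: 08:30-14:00, 16:30-17:00 (add 3h to convert from UTC-3).
Keanu ∩ Sofia: 09:00-11:30, 16:30-17:30.
Keanu ∩ Sofia ∩ Aarav: 09:30-10:00, 11:00-11:30.
Keanu ∩ Sofia ∩ Aarav ∩ Ines: 11:00-11:30.
Keanu ∩ Sofia ∩ Aarav ∩ Ines ∩ Zara: 11:00-11:30.
Keanu ∩ Sofia ∩ Aarav ∩ Ines ∩ Zara ∩ Rosa: 11:00-11:30.
Keanu ∩ Sofia ∩ Aarav ∩ Ines ∩ Zara ∩ Rosa ∩ Bianca: 11:00-11:30.
The longest is 11:00-11:30 at 30 minutes.

30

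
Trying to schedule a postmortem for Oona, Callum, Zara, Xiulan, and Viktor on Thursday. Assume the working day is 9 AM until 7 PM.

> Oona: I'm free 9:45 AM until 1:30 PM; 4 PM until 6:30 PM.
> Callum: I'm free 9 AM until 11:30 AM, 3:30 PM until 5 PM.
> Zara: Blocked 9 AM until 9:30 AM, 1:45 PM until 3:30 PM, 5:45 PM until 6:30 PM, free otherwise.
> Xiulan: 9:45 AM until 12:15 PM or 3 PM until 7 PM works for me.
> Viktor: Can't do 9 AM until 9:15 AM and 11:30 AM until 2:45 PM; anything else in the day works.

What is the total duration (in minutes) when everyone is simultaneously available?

Oona free: 09:45-13:30, 16:00-18:30.
Callum free: 09:00-11:30, 15:30-17:00.
Zara free: 09:30-13:45, 15:30-17:45, 18:30-19:00 (invert busy blocks within the working day).
Xiulan free: 09:45-12:15, 15:00-19:00.
Viktor free: 09:15-11:30, 14:45-19:00 (invert busy blocks within the working day).
Oona ∩ Callum: 09:45-11:30, 16:00-17:00.
Oona ∩ Callum ∩ Zara: 09:45-11:30, 16:00-17:00.
Oona ∩ Callum ∩ Zara ∩ Xiulan: 09:45-11:30, 16:00-17:00.
Oona ∩ Callum ∩ Zara ∩ Xiulan ∩ Viktor: 09:45-11:30, 16:00-17:00.
Summing the common windows: 105 + 60 = 165 minutes.

165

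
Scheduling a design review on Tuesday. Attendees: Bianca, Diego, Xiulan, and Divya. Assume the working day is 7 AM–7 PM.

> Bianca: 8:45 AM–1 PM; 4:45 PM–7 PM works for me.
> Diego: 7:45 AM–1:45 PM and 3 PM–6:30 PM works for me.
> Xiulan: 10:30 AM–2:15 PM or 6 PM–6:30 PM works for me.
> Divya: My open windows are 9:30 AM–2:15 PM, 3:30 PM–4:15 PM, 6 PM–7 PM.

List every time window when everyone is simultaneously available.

10:30-13:00, 18:00-18:30

Bianca ∩ Diego: 08:45-13:00, 16:45-18:30.
Bianca ∩ Diego ∩ Xiulan: 10:30-13:00, 18:00-18:30.
Bianca ∩ Diego ∩ Xiulan ∩ Divya: 10:30-13:00, 18:00-18:30.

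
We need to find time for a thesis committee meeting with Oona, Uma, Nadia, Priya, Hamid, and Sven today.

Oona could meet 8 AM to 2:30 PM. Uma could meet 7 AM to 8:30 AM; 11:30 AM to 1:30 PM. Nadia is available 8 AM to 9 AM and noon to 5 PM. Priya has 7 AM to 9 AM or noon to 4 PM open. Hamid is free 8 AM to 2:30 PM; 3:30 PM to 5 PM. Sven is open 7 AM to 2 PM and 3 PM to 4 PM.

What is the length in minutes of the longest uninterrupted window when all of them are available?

90

Oona ∩ Uma: 08:00-08:30, 11:30-13:30.
Oona ∩ Uma ∩ Nadia: 08:00-08:30, 12:00-13:30.
Oona ∩ Uma ∩ Nadia ∩ Priya: 08:00-08:30, 12:00-13:30.
Oona ∩ Uma ∩ Nadia ∩ Priya ∩ Hamid: 08:00-08:30, 12:00-13:30.
Oona ∩ Uma ∩ Nadia ∩ Priya ∩ Hamid ∩ Sven: 08:00-08:30, 12:00-13:30.
The longest is 12:00-13:30 at 90 minutes.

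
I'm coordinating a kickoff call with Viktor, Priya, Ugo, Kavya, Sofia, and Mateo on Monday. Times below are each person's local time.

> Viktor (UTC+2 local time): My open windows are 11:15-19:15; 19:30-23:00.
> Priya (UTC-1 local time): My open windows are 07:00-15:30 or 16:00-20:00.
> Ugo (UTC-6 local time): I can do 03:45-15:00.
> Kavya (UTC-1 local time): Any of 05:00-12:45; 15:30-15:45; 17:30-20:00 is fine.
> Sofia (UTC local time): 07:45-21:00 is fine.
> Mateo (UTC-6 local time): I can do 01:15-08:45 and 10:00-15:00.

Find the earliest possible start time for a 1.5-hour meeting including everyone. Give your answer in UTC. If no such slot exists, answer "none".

Viktor in UTC: 09:15-17:15, 17:30-21:00 (subtract 2h to convert from UTC+2).
Priya in UTC: 08:00-16:30, 17:00-21:00 (add 1h to convert from UTC-1).
Ugo in UTC: 09:45-21:00 (add 6h to convert from UTC-6).
Kavya in UTC: 06:00-13:45, 16:30-16:45, 18:30-21:00 (add 1h to convert from UTC-1).
Sofia in UTC: 07:45-21:00.
Mateo in UTC: 07:15-14:45, 16:00-21:00 (add 6h to convert from UTC-6).
Viktor ∩ Priya: 09:15-16:30, 17:00-17:15, 17:30-21:00.
Viktor ∩ Priya ∩ Ugo: 09:45-16:30, 17:00-17:15, 17:30-21:00.
Viktor ∩ Priya ∩ Ugo ∩ Kavya: 09:45-13:45, 18:30-21:00.
Viktor ∩ Priya ∩ Ugo ∩ Kavya ∩ Sofia: 09:45-13:45, 18:30-21:00.
Viktor ∩ Priya ∩ Ugo ∩ Kavya ∩ Sofia ∩ Mateo: 09:45-13:45, 18:30-21:00.
Those are the intersection windows.
The first common window of at least 90 minutes is 09:45-13:45, so the earliest start is 09:45.

09:45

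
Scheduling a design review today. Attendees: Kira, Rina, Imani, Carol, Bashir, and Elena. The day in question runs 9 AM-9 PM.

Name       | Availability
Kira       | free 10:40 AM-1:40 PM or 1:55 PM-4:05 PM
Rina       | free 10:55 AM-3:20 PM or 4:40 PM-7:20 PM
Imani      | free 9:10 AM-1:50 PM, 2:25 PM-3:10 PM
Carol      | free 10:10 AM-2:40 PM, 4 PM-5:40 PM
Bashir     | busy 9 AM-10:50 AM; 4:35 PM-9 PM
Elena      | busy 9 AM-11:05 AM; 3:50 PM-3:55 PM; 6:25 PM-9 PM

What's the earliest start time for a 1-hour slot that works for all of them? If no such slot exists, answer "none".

Kira free: 10:40-13:40, 13:55-16:05.
Rina free: 10:55-15:20, 16:40-19:20.
Imani free: 09:10-13:50, 14:25-15:10.
Carol free: 10:10-14:40, 16:00-17:40.
Bashir free: 10:50-16:35 (invert busy blocks within the working day).
Elena free: 11:05-15:50, 15:55-18:25 (invert busy blocks within the working day).
Kira ∩ Rina: 10:55-13:40, 13:55-15:20.
Kira ∩ Rina ∩ Imani: 10:55-13:40, 14:25-15:10.
Kira ∩ Rina ∩ Imani ∩ Carol: 10:55-13:40, 14:25-14:40.
Kira ∩ Rina ∩ Imani ∩ Carol ∩ Bashir: 10:55-13:40, 14:25-14:40.
Kira ∩ Rina ∩ Imani ∩ Carol ∩ Bashir ∩ Elena: 11:05-13:40, 14:25-14:40.
Those are the intersection windows.
The first common window of at least 60 minutes is 11:05-13:40, so the earliest start is 11:05.

11:05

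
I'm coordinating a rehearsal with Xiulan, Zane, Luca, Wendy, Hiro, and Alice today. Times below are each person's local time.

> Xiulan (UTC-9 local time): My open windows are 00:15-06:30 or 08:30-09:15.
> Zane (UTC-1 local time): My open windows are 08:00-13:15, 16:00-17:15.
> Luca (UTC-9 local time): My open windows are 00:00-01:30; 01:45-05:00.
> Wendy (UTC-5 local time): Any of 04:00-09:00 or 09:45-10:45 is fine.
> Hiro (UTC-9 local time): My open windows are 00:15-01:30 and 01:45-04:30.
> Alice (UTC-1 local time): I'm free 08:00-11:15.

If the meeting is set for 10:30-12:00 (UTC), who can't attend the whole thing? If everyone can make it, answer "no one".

Xiulan in UTC: 09:15-15:30, 17:30-18:15 (add 9h to convert from UTC-9).
Zane in UTC: 09:00-14:15, 17:00-18:15 (add 1h to convert from UTC-1).
Luca in UTC: 09:00-10:30, 10:45-14:00 (add 9h to convert from UTC-9).
Wendy in UTC: 09:00-14:00, 14:45-15:45 (add 5h to convert from UTC-5).
Hiro in UTC: 09:15-10:30, 10:45-13:30 (add 9h to convert from UTC-9).
Alice in UTC: 09:00-12:15 (add 1h to convert from UTC-1).
Xiulan: free for 10:30-12:00. Zane: free for 10:30-12:00. Luca: not fully free for 10:30-12:00. Wendy: free for 10:30-12:00. Hiro: not fully free for 10:30-12:00. Alice: free for 10:30-12:00.

Hiro, Luca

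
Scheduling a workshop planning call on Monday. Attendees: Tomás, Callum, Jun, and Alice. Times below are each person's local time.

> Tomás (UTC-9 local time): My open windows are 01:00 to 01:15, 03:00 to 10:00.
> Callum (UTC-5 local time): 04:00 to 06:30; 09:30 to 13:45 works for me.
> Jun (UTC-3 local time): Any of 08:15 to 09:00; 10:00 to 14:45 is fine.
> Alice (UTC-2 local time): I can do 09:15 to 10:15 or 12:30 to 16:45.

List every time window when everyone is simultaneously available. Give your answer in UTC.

Tomás in UTC: 10:00-10:15, 12:00-19:00 (add 9h to convert from UTC-9).
Callum in UTC: 09:00-11:30, 14:30-18:45 (add 5h to convert from UTC-5).
Jun in UTC: 11:15-12:00, 13:00-17:45 (add 3h to convert from UTC-3).
Alice in UTC: 11:15-12:15, 14:30-18:45 (add 2h to convert from UTC-2).
Tomás ∩ Callum: 10:00-10:15, 14:30-18:45.
Tomás ∩ Callum ∩ Jun: 14:30-17:45.
Tomás ∩ Callum ∩ Jun ∩ Alice: 14:30-17:45.

14:30-17:45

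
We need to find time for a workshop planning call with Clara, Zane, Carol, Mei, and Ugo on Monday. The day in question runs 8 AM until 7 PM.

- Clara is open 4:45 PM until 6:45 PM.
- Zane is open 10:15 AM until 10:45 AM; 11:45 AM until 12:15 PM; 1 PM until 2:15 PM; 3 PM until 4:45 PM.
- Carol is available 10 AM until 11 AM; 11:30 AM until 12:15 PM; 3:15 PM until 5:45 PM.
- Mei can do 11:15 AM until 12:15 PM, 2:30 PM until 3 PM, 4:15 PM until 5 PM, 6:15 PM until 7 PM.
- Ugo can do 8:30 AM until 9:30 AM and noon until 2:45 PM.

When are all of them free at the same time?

none

Clara ∩ Zane: ∅.
Clara ∩ Zane ∩ Carol: ∅.
Clara ∩ Zane ∩ Carol ∩ Mei: ∅.
Clara ∩ Zane ∩ Carol ∩ Mei ∩ Ugo: ∅.
There is no time when everyone is free.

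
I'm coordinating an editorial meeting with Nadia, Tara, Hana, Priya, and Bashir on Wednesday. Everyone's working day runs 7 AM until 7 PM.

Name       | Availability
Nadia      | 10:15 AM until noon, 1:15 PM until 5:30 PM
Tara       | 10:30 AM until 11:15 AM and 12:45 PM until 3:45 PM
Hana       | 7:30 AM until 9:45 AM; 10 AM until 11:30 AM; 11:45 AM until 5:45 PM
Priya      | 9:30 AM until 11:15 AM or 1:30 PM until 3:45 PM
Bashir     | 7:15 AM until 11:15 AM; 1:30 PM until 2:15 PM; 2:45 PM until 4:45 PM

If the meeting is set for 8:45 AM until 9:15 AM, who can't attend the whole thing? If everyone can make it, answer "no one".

Nadia, Priya, Tara

Nadia: not fully free for 08:45-09:15. Tara: not fully free for 08:45-09:15. Hana: free for 08:45-09:15. Priya: not fully free for 08:45-09:15. Bashir: free for 08:45-09:15.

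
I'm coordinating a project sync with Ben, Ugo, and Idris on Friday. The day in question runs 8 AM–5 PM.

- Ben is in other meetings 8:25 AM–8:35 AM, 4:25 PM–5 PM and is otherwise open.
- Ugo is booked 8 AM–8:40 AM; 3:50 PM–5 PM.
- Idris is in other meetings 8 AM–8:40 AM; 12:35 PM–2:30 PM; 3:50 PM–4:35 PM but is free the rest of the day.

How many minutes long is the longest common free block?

Ben free: 08:00-08:25, 08:35-16:25 (invert busy blocks within the working day).
Ugo free: 08:40-15:50 (invert busy blocks within the working day).
Idris free: 08:40-12:35, 14:30-15:50, 16:35-17:00 (invert busy blocks within the working day).
Ben ∩ Ugo: 08:40-15:50.
Ben ∩ Ugo ∩ Idris: 08:40-12:35, 14:30-15:50.
Those are the intersection windows.
The longest is 08:40-12:35 at 235 minutes.

235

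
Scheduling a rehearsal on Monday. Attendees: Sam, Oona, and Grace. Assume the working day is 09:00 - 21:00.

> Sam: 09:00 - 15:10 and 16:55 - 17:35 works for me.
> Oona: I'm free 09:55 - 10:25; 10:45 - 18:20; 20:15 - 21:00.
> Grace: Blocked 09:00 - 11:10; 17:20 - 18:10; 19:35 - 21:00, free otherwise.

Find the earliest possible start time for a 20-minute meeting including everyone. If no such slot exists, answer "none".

11:10

Sam free: 09:00-15:10, 16:55-17:35.
Oona free: 09:55-10:25, 10:45-18:20, 20:15-21:00.
Grace free: 11:10-17:20, 18:10-19:35 (invert busy blocks within the working day).
Sam ∩ Oona: 09:55-10:25, 10:45-15:10, 16:55-17:35.
Sam ∩ Oona ∩ Grace: 11:10-15:10, 16:55-17:20.
Those are the intersection windows.
The first common window of at least 20 minutes is 11:10-15:10, so the earliest start is 11:10.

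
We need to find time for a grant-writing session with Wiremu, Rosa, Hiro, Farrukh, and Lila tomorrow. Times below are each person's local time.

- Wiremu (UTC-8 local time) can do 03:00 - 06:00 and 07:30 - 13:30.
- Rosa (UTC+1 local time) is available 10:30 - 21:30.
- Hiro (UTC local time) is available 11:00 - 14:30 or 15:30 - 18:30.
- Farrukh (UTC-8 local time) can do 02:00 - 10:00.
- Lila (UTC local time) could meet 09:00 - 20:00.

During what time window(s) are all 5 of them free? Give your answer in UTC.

11:00-14:00, 15:30-18:00

Wiremu in UTC: 11:00-14:00, 15:30-21:30 (add 8h to convert from UTC-8).
Rosa in UTC: 09:30-20:30 (subtract 1h to convert from UTC+1).
Hiro in UTC: 11:00-14:30, 15:30-18:30.
Farrukh in UTC: 10:00-18:00 (add 8h to convert from UTC-8).
Lila in UTC: 09:00-20:00.
Wiremu ∩ Rosa: 11:00-14:00, 15:30-20:30.
Wiremu ∩ Rosa ∩ Hiro: 11:00-14:00, 15:30-18:30.
Wiremu ∩ Rosa ∩ Hiro ∩ Farrukh: 11:00-14:00, 15:30-18:00.
Wiremu ∩ Rosa ∩ Hiro ∩ Farrukh ∩ Lila: 11:00-14:00, 15:30-18:00.
Those are the intersection windows.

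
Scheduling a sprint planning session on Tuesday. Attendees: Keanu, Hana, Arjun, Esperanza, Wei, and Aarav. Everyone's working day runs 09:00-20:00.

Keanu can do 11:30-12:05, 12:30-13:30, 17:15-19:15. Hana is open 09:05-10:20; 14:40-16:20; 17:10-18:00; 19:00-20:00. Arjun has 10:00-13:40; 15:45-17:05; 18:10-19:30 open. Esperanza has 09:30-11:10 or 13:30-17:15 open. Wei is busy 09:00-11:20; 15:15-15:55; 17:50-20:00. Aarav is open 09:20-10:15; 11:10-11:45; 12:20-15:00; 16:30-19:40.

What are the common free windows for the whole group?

Keanu free: 11:30-12:05, 12:30-13:30, 17:15-19:15.
Hana free: 09:05-10:20, 14:40-16:20, 17:10-18:00, 19:00-20:00.
Arjun free: 10:00-13:40, 15:45-17:05, 18:10-19:30.
Esperanza free: 09:30-11:10, 13:30-17:15.
Wei free: 11:20-15:15, 15:55-17:50 (invert busy blocks within the working day).
Aarav free: 09:20-10:15, 11:10-11:45, 12:20-15:00, 16:30-19:40.
Keanu ∩ Hana: 17:15-18:00, 19:00-19:15.
Keanu ∩ Hana ∩ Arjun: 19:00-19:15.
Keanu ∩ Hana ∩ Arjun ∩ Esperanza: ∅.
Keanu ∩ Hana ∩ Arjun ∩ Esperanza ∩ Wei: ∅.
Keanu ∩ Hana ∩ Arjun ∩ Esperanza ∩ Wei ∩ Aarav: ∅.
There is no time when everyone is free.

none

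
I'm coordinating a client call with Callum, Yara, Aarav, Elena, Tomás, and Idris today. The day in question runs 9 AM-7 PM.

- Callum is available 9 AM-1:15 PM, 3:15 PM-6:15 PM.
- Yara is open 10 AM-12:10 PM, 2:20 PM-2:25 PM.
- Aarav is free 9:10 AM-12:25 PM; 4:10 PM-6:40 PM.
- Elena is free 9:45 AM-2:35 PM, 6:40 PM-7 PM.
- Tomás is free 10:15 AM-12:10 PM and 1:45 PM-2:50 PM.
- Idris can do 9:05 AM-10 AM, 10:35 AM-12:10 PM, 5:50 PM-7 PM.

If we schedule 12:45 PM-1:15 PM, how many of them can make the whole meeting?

Callum and Elena can make the full 12:45-13:15 slot — that's 2.

2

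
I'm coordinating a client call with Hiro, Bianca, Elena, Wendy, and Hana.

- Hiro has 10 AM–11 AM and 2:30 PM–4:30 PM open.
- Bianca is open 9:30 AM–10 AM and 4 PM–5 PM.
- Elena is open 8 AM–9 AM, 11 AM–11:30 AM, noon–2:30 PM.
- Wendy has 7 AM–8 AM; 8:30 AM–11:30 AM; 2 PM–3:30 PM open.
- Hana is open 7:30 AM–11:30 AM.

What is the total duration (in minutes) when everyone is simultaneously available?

0

Hiro ∩ Bianca: 16:00-16:30.
Hiro ∩ Bianca ∩ Elena: ∅.
Hiro ∩ Bianca ∩ Elena ∩ Wendy: ∅.
Hiro ∩ Bianca ∩ Elena ∩ Wendy ∩ Hana: ∅.
There is no time when everyone is free.
There is no common window, so the total is 0 minutes.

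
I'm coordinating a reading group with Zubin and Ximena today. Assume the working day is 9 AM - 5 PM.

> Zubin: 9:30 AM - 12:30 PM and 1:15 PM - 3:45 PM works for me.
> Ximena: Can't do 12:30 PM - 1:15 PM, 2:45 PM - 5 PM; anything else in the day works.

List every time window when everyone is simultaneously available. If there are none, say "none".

09:30-12:30, 13:15-14:45

Zubin free: 09:30-12:30, 13:15-15:45.
Ximena free: 09:00-12:30, 13:15-14:45 (invert busy blocks within the working day).
Zubin ∩ Ximena: 09:30-12:30, 13:15-14:45.
Those are the intersection windows.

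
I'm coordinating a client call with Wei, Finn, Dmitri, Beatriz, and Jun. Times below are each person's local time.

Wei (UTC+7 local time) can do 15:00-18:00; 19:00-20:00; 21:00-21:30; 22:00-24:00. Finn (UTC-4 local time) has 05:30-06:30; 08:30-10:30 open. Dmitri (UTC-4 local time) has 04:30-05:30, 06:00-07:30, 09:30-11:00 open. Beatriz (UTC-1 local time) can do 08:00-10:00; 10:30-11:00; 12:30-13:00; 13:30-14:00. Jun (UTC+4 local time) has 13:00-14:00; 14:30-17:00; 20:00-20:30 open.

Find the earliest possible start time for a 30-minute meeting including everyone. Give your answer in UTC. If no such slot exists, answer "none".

Wei in UTC: 08:00-11:00, 12:00-13:00, 14:00-14:30, 15:00-17:00 (subtract 7h to convert from UTC+7).
Finn in UTC: 09:30-10:30, 12:30-14:30 (add 4h to convert from UTC-4).
Dmitri in UTC: 08:30-09:30, 10:00-11:30, 13:30-15:00 (add 4h to convert from UTC-4).
Beatriz in UTC: 09:00-11:00, 11:30-12:00, 13:30-14:00, 14:30-15:00 (add 1h to convert from UTC-1).
Jun in UTC: 09:00-10:00, 10:30-13:00, 16:00-16:30 (subtract 4h to convert from UTC+4).
Wei ∩ Finn: 09:30-10:30, 12:30-13:00, 14:00-14:30.
Wei ∩ Finn ∩ Dmitri: 10:00-10:30, 14:00-14:30.
Wei ∩ Finn ∩ Dmitri ∩ Beatriz: 10:00-10:30.
Wei ∩ Finn ∩ Dmitri ∩ Beatriz ∩ Jun: ∅.
There is no time when everyone is free.
No common window is at least 30 minutes long.

none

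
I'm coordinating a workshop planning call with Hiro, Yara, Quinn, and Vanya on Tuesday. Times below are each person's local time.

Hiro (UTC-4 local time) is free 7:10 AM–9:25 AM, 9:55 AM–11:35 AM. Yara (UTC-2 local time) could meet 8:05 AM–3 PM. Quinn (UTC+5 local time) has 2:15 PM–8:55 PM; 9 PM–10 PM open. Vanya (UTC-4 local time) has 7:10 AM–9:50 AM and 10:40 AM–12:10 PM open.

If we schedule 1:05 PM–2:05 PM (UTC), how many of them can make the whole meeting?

Hiro in UTC: 11:10-13:25, 13:55-15:35 (add 4h to convert from UTC-4).
Yara in UTC: 10:05-17:00 (add 2h to convert from UTC-2).
Quinn in UTC: 09:15-15:55, 16:00-17:00 (subtract 5h to convert from UTC+5).
Vanya in UTC: 11:10-13:50, 14:40-16:10 (add 4h to convert from UTC-4).
Yara and Quinn can make the full 13:05-14:05 slot — that's 2.

2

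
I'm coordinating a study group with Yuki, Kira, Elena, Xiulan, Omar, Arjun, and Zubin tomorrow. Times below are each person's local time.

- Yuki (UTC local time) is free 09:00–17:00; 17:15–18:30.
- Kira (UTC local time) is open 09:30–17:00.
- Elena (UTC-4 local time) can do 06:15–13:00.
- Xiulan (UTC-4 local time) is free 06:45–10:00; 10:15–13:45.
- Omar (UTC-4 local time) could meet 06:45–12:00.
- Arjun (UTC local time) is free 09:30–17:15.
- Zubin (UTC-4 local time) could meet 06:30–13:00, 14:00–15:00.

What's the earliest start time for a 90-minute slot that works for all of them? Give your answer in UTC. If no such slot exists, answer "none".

Yuki in UTC: 09:00-17:00, 17:15-18:30.
Kira in UTC: 09:30-17:00.
Elena in UTC: 10:15-17:00 (add 4h to convert from UTC-4).
Xiulan in UTC: 10:45-14:00, 14:15-17:45 (add 4h to convert from UTC-4).
Omar in UTC: 10:45-16:00 (add 4h to convert from UTC-4).
Arjun in UTC: 09:30-17:15.
Zubin in UTC: 10:30-17:00, 18:00-19:00 (add 4h to convert from UTC-4).
Yuki ∩ Kira: 09:30-17:00.
Yuki ∩ Kira ∩ Elena: 10:15-17:00.
Yuki ∩ Kira ∩ Elena ∩ Xiulan: 10:45-14:00, 14:15-17:00.
Yuki ∩ Kira ∩ Elena ∩ Xiulan ∩ Omar: 10:45-14:00, 14:15-16:00.
Yuki ∩ Kira ∩ Elena ∩ Xiulan ∩ Omar ∩ Arjun: 10:45-14:00, 14:15-16:00.
Yuki ∩ Kira ∩ Elena ∩ Xiulan ∩ Omar ∩ Arjun ∩ Zubin: 10:45-14:00, 14:15-16:00.
The first common window of at least 90 minutes is 10:45-14:00, so the earliest start is 10:45.

10:45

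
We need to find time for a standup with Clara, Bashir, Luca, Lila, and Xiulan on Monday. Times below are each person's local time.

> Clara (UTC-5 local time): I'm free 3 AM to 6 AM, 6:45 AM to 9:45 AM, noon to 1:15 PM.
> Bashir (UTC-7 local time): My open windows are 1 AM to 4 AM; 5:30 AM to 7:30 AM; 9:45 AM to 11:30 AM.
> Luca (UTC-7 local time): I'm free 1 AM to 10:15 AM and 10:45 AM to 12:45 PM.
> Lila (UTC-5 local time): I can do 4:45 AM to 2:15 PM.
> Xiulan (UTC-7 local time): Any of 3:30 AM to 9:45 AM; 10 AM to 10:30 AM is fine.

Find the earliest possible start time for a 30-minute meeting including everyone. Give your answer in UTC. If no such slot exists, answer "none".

Clara in UTC: 08:00-11:00, 11:45-14:45, 17:00-18:15 (add 5h to convert from UTC-5).
Bashir in UTC: 08:00-11:00, 12:30-14:30, 16:45-18:30 (add 7h to convert from UTC-7).
Luca in UTC: 08:00-17:15, 17:45-19:45 (add 7h to convert from UTC-7).
Lila in UTC: 09:45-19:15 (add 5h to convert from UTC-5).
Xiulan in UTC: 10:30-16:45, 17:00-17:30 (add 7h to convert from UTC-7).
Clara ∩ Bashir: 08:00-11:00, 12:30-14:30, 17:00-18:15.
Clara ∩ Bashir ∩ Luca: 08:00-11:00, 12:30-14:30, 17:00-17:15, 17:45-18:15.
Clara ∩ Bashir ∩ Luca ∩ Lila: 09:45-11:00, 12:30-14:30, 17:00-17:15, 17:45-18:15.
Clara ∩ Bashir ∩ Luca ∩ Lila ∩ Xiulan: 10:30-11:00, 12:30-14:30, 17:00-17:15.
So the common availability across everyone is 10:30-11:00, 12:30-14:30, 17:00-17:15.
The first common window of at least 30 minutes is 10:30-11:00, so the earliest start is 10:30.

10:30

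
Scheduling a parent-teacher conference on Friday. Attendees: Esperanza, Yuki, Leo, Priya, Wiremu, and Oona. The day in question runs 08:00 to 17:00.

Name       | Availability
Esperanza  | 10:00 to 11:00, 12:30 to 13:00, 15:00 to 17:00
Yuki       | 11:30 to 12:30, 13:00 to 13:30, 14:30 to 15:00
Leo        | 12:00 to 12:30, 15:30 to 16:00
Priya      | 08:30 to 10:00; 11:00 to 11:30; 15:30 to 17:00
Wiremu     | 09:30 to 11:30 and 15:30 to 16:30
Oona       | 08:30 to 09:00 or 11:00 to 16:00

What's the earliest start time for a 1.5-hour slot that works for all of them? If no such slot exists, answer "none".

Esperanza ∩ Yuki: ∅.
Esperanza ∩ Yuki ∩ Leo: ∅.
Esperanza ∩ Yuki ∩ Leo ∩ Priya: ∅.
Esperanza ∩ Yuki ∩ Leo ∩ Priya ∩ Wiremu: ∅.
Esperanza ∩ Yuki ∩ Leo ∩ Priya ∩ Wiremu ∩ Oona: ∅.
There is no time when everyone is free.
No common window is at least 90 minutes long.

none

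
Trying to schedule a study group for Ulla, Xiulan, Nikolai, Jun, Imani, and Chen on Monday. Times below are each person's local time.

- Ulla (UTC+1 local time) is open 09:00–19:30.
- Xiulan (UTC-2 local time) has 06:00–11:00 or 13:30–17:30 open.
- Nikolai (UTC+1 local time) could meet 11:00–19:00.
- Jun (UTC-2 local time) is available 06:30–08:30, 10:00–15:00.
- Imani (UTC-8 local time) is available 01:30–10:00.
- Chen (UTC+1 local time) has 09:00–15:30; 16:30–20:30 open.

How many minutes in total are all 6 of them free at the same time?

Ulla in UTC: 08:00-18:30 (subtract 1h to convert from UTC+1).
Xiulan in UTC: 08:00-13:00, 15:30-19:30 (add 2h to convert from UTC-2).
Nikolai in UTC: 10:00-18:00 (subtract 1h to convert from UTC+1).
Jun in UTC: 08:30-10:30, 12:00-17:00 (add 2h to convert from UTC-2).
Imani in UTC: 09:30-18:00 (add 8h to convert from UTC-8).
Chen in UTC: 08:00-14:30, 15:30-19:30 (subtract 1h to convert from UTC+1).
Ulla ∩ Xiulan: 08:00-13:00, 15:30-18:30.
Ulla ∩ Xiulan ∩ Nikolai: 10:00-13:00, 15:30-18:00.
Ulla ∩ Xiulan ∩ Nikolai ∩ Jun: 10:00-10:30, 12:00-13:00, 15:30-17:00.
Ulla ∩ Xiulan ∩ Nikolai ∩ Jun ∩ Imani: 10:00-10:30, 12:00-13:00, 15:30-17:00.
Ulla ∩ Xiulan ∩ Nikolai ∩ Jun ∩ Imani ∩ Chen: 10:00-10:30, 12:00-13:00, 15:30-17:00.
Summing the common windows: 30 + 60 + 90 = 180 minutes.

180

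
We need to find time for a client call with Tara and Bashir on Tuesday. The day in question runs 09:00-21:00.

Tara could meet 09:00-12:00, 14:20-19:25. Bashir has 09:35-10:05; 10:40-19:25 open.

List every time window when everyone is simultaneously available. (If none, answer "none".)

09:35-10:05, 10:40-12:00, 14:20-19:25

Tara ∩ Bashir: 09:35-10:05, 10:40-12:00, 14:20-19:25.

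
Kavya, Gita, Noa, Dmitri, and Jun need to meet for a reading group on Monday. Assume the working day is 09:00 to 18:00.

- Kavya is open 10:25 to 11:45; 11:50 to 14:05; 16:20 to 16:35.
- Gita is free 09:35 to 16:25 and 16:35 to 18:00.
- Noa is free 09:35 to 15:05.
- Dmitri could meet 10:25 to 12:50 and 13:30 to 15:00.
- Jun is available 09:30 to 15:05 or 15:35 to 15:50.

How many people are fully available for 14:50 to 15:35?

Gita can make the full 14:50-15:35 slot — that's 1.

1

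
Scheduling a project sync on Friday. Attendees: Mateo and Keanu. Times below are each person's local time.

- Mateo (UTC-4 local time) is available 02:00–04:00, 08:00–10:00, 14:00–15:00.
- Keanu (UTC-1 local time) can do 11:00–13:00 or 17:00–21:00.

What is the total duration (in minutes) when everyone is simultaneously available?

Mateo in UTC: 06:00-08:00, 12:00-14:00, 18:00-19:00 (add 4h to convert from UTC-4).
Keanu in UTC: 12:00-14:00, 18:00-22:00 (add 1h to convert from UTC-1).
Mateo ∩ Keanu: 12:00-14:00, 18:00-19:00.
Summing the common windows: 120 + 60 = 180 minutes.

180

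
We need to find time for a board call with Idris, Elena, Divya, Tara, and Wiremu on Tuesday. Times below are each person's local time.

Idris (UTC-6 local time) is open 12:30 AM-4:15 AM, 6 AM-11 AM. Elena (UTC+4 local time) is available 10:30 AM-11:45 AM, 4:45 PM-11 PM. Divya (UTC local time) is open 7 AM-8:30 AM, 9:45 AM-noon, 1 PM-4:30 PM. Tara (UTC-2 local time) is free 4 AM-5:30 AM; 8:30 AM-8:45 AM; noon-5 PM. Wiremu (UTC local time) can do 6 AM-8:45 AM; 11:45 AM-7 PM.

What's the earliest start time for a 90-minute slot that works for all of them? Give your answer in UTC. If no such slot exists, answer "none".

Idris in UTC: 06:30-10:15, 12:00-17:00 (add 6h to convert from UTC-6).
Elena in UTC: 06:30-07:45, 12:45-19:00 (subtract 4h to convert from UTC+4).
Divya in UTC: 07:00-08:30, 09:45-12:00, 13:00-16:30.
Tara in UTC: 06:00-07:30, 10:30-10:45, 14:00-19:00 (add 2h to convert from UTC-2).
Wiremu in UTC: 06:00-08:45, 11:45-19:00.
Idris ∩ Elena: 06:30-07:45, 12:45-17:00.
Idris ∩ Elena ∩ Divya: 07:00-07:45, 13:00-16:30.
Idris ∩ Elena ∩ Divya ∩ Tara: 07:00-07:30, 14:00-16:30.
Idris ∩ Elena ∩ Divya ∩ Tara ∩ Wiremu: 07:00-07:30, 14:00-16:30.
The first common window of at least 90 minutes is 14:00-16:30, so the earliest start is 14:00.

14:00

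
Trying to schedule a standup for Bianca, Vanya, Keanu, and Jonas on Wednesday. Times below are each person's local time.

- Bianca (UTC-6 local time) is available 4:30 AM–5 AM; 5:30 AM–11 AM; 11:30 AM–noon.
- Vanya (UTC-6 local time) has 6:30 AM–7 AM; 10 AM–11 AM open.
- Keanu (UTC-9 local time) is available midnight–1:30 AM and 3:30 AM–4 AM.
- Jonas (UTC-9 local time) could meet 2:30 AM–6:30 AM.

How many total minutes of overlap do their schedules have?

30

Bianca in UTC: 10:30-11:00, 11:30-17:00, 17:30-18:00 (add 6h to convert from UTC-6).
Vanya in UTC: 12:30-13:00, 16:00-17:00 (add 6h to convert from UTC-6).
Keanu in UTC: 09:00-10:30, 12:30-13:00 (add 9h to convert from UTC-9).
Jonas in UTC: 11:30-15:30 (add 9h to convert from UTC-9).
Bianca ∩ Vanya: 12:30-13:00, 16:00-17:00.
Bianca ∩ Vanya ∩ Keanu: 12:30-13:00.
Bianca ∩ Vanya ∩ Keanu ∩ Jonas: 12:30-13:00.
So the common availability across everyone is 12:30-13:00.
That's a single block of 30 minutes.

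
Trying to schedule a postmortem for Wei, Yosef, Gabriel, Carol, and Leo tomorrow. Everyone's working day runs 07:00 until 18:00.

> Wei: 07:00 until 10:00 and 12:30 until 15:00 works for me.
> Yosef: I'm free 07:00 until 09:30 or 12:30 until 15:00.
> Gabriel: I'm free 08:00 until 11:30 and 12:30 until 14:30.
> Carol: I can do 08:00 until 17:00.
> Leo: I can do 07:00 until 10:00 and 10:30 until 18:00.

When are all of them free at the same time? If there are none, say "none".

Wei ∩ Yosef: 07:00-09:30, 12:30-15:00.
Wei ∩ Yosef ∩ Gabriel: 08:00-09:30, 12:30-14:30.
Wei ∩ Yosef ∩ Gabriel ∩ Carol: 08:00-09:30, 12:30-14:30.
Wei ∩ Yosef ∩ Gabriel ∩ Carol ∩ Leo: 08:00-09:30, 12:30-14:30.

08:00-09:30, 12:30-14:30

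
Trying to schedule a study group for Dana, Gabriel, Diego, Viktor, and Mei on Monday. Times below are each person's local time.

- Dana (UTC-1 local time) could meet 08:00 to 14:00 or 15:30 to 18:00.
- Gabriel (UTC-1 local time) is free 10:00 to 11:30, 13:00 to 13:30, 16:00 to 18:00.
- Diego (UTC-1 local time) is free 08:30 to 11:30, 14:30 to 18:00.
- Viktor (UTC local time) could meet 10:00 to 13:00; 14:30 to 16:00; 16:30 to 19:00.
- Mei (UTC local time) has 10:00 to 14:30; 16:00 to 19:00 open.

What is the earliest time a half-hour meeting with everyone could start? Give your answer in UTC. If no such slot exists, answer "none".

Dana in UTC: 09:00-15:00, 16:30-19:00 (add 1h to convert from UTC-1).
Gabriel in UTC: 11:00-12:30, 14:00-14:30, 17:00-19:00 (add 1h to convert from UTC-1).
Diego in UTC: 09:30-12:30, 15:30-19:00 (add 1h to convert from UTC-1).
Viktor in UTC: 10:00-13:00, 14:30-16:00, 16:30-19:00.
Mei in UTC: 10:00-14:30, 16:00-19:00.
Dana ∩ Gabriel: 11:00-12:30, 14:00-14:30, 17:00-19:00.
Dana ∩ Gabriel ∩ Diego: 11:00-12:30, 17:00-19:00.
Dana ∩ Gabriel ∩ Diego ∩ Viktor: 11:00-12:30, 17:00-19:00.
Dana ∩ Gabriel ∩ Diego ∩ Viktor ∩ Mei: 11:00-12:30, 17:00-19:00.
Those are the intersection windows.
The first common window of at least 30 minutes is 11:00-12:30, so the earliest start is 11:00.

11:00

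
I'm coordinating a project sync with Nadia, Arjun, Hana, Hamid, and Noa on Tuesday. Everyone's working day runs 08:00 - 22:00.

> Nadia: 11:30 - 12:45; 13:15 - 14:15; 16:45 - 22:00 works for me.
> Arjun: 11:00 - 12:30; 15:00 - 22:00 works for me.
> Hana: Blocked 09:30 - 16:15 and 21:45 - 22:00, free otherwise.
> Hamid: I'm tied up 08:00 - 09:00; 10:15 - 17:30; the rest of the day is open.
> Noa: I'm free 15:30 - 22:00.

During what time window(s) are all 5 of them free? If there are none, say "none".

Nadia free: 11:30-12:45, 13:15-14:15, 16:45-22:00.
Arjun free: 11:00-12:30, 15:00-22:00.
Hana free: 08:00-09:30, 16:15-21:45 (invert busy blocks within the working day).
Hamid free: 09:00-10:15, 17:30-22:00 (invert busy blocks within the working day).
Noa free: 15:30-22:00.
Nadia ∩ Arjun: 11:30-12:30, 16:45-22:00.
Nadia ∩ Arjun ∩ Hana: 16:45-21:45.
Nadia ∩ Arjun ∩ Hana ∩ Hamid: 17:30-21:45.
Nadia ∩ Arjun ∩ Hana ∩ Hamid ∩ Noa: 17:30-21:45.

17:30-21:45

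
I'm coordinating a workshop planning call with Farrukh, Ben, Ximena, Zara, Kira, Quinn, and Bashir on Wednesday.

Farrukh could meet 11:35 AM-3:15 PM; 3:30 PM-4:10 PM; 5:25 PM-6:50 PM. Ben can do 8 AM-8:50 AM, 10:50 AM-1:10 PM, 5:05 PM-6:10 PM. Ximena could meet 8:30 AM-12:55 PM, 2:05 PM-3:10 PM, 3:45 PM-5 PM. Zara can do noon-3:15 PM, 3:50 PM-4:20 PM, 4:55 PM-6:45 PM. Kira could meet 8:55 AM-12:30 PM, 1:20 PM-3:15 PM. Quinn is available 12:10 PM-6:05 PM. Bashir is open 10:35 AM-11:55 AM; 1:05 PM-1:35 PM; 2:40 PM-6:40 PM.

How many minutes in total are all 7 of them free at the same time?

0

Farrukh ∩ Ben: 11:35-13:10, 17:25-18:10.
Farrukh ∩ Ben ∩ Ximena: 11:35-12:55.
Farrukh ∩ Ben ∩ Ximena ∩ Zara: 12:00-12:55.
Farrukh ∩ Ben ∩ Ximena ∩ Zara ∩ Kira: 12:00-12:30.
Farrukh ∩ Ben ∩ Ximena ∩ Zara ∩ Kira ∩ Quinn: 12:10-12:30.
Farrukh ∩ Ben ∩ Ximena ∩ Zara ∩ Kira ∩ Quinn ∩ Bashir: ∅.
There is no time when everyone is free.
There is no common window, so the total is 0 minutes.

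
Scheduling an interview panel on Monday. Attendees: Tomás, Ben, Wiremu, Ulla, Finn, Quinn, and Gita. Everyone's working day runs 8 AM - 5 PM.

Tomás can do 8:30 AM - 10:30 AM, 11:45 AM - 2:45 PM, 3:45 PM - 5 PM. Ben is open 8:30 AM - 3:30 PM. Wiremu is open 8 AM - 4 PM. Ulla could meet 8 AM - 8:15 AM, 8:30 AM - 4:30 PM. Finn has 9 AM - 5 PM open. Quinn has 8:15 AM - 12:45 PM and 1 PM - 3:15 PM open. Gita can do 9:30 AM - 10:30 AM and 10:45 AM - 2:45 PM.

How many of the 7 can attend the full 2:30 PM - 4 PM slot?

Wiremu, Ulla, and Finn can make the full 14:30-16:00 slot — that's 3.

3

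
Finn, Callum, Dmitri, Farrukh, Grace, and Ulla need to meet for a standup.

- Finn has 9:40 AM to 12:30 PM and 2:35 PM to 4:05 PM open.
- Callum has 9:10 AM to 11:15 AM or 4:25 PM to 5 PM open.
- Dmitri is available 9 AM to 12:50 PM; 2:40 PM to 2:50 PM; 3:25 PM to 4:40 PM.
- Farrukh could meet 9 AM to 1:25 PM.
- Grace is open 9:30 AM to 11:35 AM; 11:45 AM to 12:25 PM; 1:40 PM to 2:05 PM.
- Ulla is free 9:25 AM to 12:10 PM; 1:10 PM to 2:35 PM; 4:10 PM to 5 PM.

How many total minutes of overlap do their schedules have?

95

Finn ∩ Callum: 09:40-11:15.
Finn ∩ Callum ∩ Dmitri: 09:40-11:15.
Finn ∩ Callum ∩ Dmitri ∩ Farrukh: 09:40-11:15.
Finn ∩ Callum ∩ Dmitri ∩ Farrukh ∩ Grace: 09:40-11:15.
Finn ∩ Callum ∩ Dmitri ∩ Farrukh ∩ Grace ∩ Ulla: 09:40-11:15.
That's a single block of 95 minutes.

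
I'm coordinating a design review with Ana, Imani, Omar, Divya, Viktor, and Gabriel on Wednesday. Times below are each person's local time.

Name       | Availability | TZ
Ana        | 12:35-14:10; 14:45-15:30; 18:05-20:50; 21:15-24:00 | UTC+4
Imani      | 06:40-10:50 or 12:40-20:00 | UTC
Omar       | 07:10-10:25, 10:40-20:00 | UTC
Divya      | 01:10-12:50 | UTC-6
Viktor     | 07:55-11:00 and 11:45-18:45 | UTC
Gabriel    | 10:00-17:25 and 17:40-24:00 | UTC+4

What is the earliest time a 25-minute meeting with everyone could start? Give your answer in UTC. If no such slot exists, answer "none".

Ana in UTC: 08:35-10:10, 10:45-11:30, 14:05-16:50, 17:15-20:00 (subtract 4h to convert from UTC+4).
Imani in UTC: 06:40-10:50, 12:40-20:00.
Omar in UTC: 07:10-10:25, 10:40-20:00.
Divya in UTC: 07:10-18:50 (add 6h to convert from UTC-6).
Viktor in UTC: 07:55-11:00, 11:45-18:45.
Gabriel in UTC: 06:00-13:25, 13:40-20:00 (subtract 4h to convert from UTC+4).
Ana ∩ Imani: 08:35-10:10, 10:45-10:50, 14:05-16:50, 17:15-20:00.
Ana ∩ Imani ∩ Omar: 08:35-10:10, 10:45-10:50, 14:05-16:50, 17:15-20:00.
Ana ∩ Imani ∩ Omar ∩ Divya: 08:35-10:10, 10:45-10:50, 14:05-16:50, 17:15-18:50.
Ana ∩ Imani ∩ Omar ∩ Divya ∩ Viktor: 08:35-10:10, 10:45-10:50, 14:05-16:50, 17:15-18:45.
Ana ∩ Imani ∩ Omar ∩ Divya ∩ Viktor ∩ Gabriel: 08:35-10:10, 10:45-10:50, 14:05-16:50, 17:15-18:45.
The first common window of at least 25 minutes is 08:35-10:10, so the earliest start is 08:35.

08:35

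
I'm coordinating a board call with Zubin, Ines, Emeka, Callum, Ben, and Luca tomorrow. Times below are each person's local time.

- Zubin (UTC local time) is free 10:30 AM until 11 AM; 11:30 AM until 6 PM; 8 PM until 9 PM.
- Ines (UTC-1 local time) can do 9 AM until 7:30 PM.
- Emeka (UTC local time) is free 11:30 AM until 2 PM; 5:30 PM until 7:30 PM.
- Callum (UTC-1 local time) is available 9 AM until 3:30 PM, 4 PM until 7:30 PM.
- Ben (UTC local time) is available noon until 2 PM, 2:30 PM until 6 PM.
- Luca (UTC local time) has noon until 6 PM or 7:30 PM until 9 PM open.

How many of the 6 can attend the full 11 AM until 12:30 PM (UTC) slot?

2

Zubin in UTC: 10:30-11:00, 11:30-18:00, 20:00-21:00.
Ines in UTC: 10:00-20:30 (add 1h to convert from UTC-1).
Emeka in UTC: 11:30-14:00, 17:30-19:30.
Callum in UTC: 10:00-16:30, 17:00-20:30 (add 1h to convert from UTC-1).
Ben in UTC: 12:00-14:00, 14:30-18:00.
Luca in UTC: 12:00-18:00, 19:30-21:00.
Ines and Callum can make the full 11:00-12:30 slot — that's 2.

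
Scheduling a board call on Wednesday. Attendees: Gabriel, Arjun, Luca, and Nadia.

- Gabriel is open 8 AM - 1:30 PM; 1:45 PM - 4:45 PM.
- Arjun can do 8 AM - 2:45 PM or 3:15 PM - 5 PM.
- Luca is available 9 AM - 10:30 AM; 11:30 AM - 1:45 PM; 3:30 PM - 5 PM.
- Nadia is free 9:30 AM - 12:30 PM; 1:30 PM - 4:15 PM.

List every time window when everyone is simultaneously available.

09:30-10:30, 11:30-12:30, 15:30-16:15

Gabriel ∩ Arjun: 08:00-13:30, 13:45-14:45, 15:15-16:45.
Gabriel ∩ Arjun ∩ Luca: 09:00-10:30, 11:30-13:30, 15:30-16:45.
Gabriel ∩ Arjun ∩ Luca ∩ Nadia: 09:30-10:30, 11:30-12:30, 15:30-16:15.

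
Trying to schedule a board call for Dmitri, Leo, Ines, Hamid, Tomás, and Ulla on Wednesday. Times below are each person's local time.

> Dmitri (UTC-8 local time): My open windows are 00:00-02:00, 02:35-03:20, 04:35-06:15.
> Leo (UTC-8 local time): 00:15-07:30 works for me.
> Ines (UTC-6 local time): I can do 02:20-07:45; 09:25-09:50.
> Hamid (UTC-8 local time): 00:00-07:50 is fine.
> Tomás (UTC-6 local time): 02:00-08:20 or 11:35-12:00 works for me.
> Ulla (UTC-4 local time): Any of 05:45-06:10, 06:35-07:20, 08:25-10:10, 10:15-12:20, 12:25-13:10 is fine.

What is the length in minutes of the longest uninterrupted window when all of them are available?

70

Dmitri in UTC: 08:00-10:00, 10:35-11:20, 12:35-14:15 (add 8h to convert from UTC-8).
Leo in UTC: 08:15-15:30 (add 8h to convert from UTC-8).
Ines in UTC: 08:20-13:45, 15:25-15:50 (add 6h to convert from UTC-6).
Hamid in UTC: 08:00-15:50 (add 8h to convert from UTC-8).
Tomás in UTC: 08:00-14:20, 17:35-18:00 (add 6h to convert from UTC-6).
Ulla in UTC: 09:45-10:10, 10:35-11:20, 12:25-14:10, 14:15-16:20, 16:25-17:10 (add 4h to convert from UTC-4).
Dmitri ∩ Leo: 08:15-10:00, 10:35-11:20, 12:35-14:15.
Dmitri ∩ Leo ∩ Ines: 08:20-10:00, 10:35-11:20, 12:35-13:45.
Dmitri ∩ Leo ∩ Ines ∩ Hamid: 08:20-10:00, 10:35-11:20, 12:35-13:45.
Dmitri ∩ Leo ∩ Ines ∩ Hamid ∩ Tomás: 08:20-10:00, 10:35-11:20, 12:35-13:45.
Dmitri ∩ Leo ∩ Ines ∩ Hamid ∩ Tomás ∩ Ulla: 09:45-10:00, 10:35-11:20, 12:35-13:45.
So the common availability across everyone is 09:45-10:00, 10:35-11:20, 12:35-13:45.
The longest is 12:35-13:45 at 70 minutes.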